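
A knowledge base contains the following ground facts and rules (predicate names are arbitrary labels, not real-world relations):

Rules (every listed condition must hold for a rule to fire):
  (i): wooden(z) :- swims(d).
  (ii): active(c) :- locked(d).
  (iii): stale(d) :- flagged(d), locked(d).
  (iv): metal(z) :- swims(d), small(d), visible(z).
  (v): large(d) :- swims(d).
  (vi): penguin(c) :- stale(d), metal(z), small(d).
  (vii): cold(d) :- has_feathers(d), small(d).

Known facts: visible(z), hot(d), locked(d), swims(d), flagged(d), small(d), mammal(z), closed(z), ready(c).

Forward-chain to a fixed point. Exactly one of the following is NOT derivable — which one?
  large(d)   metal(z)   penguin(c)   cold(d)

cold(d)

Round 1: (i) [wooden(z) :- swims(d).]; (ii) [active(c) :- locked(d).]; (iii) [stale(d) :- flagged(d), locked(d).]; (iv) [metal(z) :- swims(d), small(d), visible(z).]; (v) [large(d) :- swims(d).]. Adds wooden(z), active(c), stale(d), metal(z), large(d).
Round 2: (vi) [penguin(c) :- stale(d), metal(z), small(d).]. Adds penguin(c).
Derived: large(d) (round 1), metal(z) (round 1), penguin(c) (round 2). cold(d) never appears in any round.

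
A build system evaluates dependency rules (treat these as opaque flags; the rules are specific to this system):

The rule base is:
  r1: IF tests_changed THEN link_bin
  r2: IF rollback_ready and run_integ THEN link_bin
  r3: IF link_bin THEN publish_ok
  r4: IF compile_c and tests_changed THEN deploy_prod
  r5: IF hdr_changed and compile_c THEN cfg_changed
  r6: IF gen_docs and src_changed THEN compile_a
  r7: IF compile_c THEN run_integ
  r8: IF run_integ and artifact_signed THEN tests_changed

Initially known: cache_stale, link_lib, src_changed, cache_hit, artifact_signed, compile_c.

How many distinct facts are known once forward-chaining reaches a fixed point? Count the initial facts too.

[1] r7 [IF compile_c THEN run_integ]. ⇒ new: run_integ.
[2] r8 [IF run_integ and artifact_signed THEN tests_changed]. ⇒ new: tests_changed.
[3] r1 [IF tests_changed THEN link_bin]; r4 [IF compile_c and tests_changed THEN deploy_prod]. ⇒ new: link_bin, deploy_prod.
[4] r3 [IF link_bin THEN publish_ok]. ⇒ new: publish_ok.
Closure: {artifact_signed, cache_hit, cache_stale, compile_c, deploy_prod, link_bin, link_lib, publish_ok, run_integ, src_changed, tests_changed} — 11 facts.

11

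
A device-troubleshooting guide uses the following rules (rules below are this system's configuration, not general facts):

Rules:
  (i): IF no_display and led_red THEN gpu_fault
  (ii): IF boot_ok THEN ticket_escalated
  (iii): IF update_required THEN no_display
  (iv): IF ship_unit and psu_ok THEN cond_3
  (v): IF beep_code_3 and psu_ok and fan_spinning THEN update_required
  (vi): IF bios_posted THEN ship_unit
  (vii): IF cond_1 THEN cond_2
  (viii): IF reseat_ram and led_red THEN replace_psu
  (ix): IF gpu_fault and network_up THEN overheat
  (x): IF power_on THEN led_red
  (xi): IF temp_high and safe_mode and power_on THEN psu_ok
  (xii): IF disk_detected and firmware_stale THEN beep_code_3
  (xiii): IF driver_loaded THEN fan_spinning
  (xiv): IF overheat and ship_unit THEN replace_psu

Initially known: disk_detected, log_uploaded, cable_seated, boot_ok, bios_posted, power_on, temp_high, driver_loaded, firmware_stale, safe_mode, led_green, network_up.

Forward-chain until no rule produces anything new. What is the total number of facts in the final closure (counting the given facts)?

24

Round 1 — (ii), (vi), (x), (xi), (xii), (xiii), derive ticket_escalated, ship_unit, led_red, psu_ok, beep_code_3, fan_spinning.
Round 2 — (iv), (v), derive cond_3, update_required.
Round 3 — (iii), derive no_display.
Round 4 — (i), derive gpu_fault.
Round 5 — (ix), derive overheat.
Round 6 — (xiv), derive replace_psu.
Closure: {beep_code_3, bios_posted, boot_ok, cable_seated, cond_3, disk_detected, driver_loaded, fan_spinning, firmware_stale, gpu_fault, led_green, led_red, log_uploaded, network_up, no_display, overheat, power_on, psu_ok, replace_psu, safe_mode, ship_unit, temp_high, ticket_escalated, update_required} — 24 facts.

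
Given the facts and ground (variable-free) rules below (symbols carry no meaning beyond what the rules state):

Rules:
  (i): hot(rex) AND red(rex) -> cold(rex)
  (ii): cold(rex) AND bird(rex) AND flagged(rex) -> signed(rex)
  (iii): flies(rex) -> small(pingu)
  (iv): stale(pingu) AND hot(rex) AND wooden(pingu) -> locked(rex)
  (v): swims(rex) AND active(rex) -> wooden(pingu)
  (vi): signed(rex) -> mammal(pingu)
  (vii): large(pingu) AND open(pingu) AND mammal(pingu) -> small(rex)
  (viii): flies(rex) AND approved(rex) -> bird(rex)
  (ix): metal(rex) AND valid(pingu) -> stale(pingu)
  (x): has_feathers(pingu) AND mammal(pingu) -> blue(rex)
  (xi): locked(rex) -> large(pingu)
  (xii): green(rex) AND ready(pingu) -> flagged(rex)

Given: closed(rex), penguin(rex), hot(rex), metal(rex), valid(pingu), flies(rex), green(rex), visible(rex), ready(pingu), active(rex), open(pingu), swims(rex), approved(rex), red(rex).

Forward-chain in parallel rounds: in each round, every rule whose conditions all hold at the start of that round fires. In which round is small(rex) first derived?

Round 1: (i) [hot(rex) AND red(rex) -> cold(rex)]; (iii) [flies(rex) -> small(pingu)]; (v) [swims(rex) AND active(rex) -> wooden(pingu)]; (viii) [flies(rex) AND approved(rex) -> bird(rex)]; (ix) [metal(rex) AND valid(pingu) -> stale(pingu)]; (xii) [green(rex) AND ready(pingu) -> flagged(rex)]. New: cold(rex), small(pingu), wooden(pingu), bird(rex), stale(pingu), flagged(rex).
Round 2: (ii) [cold(rex) AND bird(rex) AND flagged(rex) -> signed(rex)]; (iv) [stale(pingu) AND hot(rex) AND wooden(pingu) -> locked(rex)]. New: signed(rex), locked(rex).
Round 3: (vi) [signed(rex) -> mammal(pingu)]; (xi) [locked(rex) -> large(pingu)]. New: mammal(pingu), large(pingu).
Round 4: (vii) [large(pingu) AND open(pingu) AND mammal(pingu) -> small(rex)]. New: small(rex).
small(rex) first appears in round 4.

4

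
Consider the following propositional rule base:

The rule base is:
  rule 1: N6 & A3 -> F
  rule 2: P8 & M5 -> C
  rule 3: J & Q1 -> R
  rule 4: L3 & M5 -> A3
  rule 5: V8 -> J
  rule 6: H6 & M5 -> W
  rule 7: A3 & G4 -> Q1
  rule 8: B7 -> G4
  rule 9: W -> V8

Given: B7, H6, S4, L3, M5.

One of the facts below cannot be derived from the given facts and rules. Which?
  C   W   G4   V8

Round 1 fires rule 4, rule 6, rule 8, giving A3, W, G4.
Round 2 fires rule 7, rule 9, giving Q1, V8.
Round 3 fires rule 5, giving J.
Round 4 fires rule 3, giving R.
Derived: W (round 1), G4 (round 1), V8 (round 2). C never appears in any round.

C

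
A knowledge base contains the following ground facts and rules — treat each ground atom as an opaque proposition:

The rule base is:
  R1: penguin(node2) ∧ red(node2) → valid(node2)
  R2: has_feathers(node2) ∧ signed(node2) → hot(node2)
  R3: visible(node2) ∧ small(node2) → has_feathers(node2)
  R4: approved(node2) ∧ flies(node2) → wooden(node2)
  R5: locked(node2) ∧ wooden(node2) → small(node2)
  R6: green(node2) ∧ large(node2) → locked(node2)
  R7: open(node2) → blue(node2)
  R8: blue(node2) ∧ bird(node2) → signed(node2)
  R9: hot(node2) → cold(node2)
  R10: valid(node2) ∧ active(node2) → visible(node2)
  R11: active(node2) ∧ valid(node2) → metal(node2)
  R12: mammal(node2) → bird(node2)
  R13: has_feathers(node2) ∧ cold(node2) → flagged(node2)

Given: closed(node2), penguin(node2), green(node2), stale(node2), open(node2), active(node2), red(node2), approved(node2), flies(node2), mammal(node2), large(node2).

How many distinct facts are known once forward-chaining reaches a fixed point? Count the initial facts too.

[1] R1 [penguin(node2) ∧ red(node2) → valid(node2)]; R4 [approved(node2) ∧ flies(node2) → wooden(node2)]; R6 [green(node2) ∧ large(node2) → locked(node2)]; R7 [open(node2) → blue(node2)]; R12 [mammal(node2) → bird(node2)]. ⇒ new: valid(node2), wooden(node2), locked(node2), blue(node2), bird(node2).
[2] R5 [locked(node2) ∧ wooden(node2) → small(node2)]; R8 [blue(node2) ∧ bird(node2) → signed(node2)]; R10 [valid(node2) ∧ active(node2) → visible(node2)]; R11 [active(node2) ∧ valid(node2) → metal(node2)]. ⇒ new: small(node2), signed(node2), visible(node2), metal(node2).
[3] R3 [visible(node2) ∧ small(node2) → has_feathers(node2)]. ⇒ new: has_feathers(node2).
[4] R2 [has_feathers(node2) ∧ signed(node2) → hot(node2)]. ⇒ new: hot(node2).
[5] R9 [hot(node2) → cold(node2)]. ⇒ new: cold(node2).
[6] R13 [has_feathers(node2) ∧ cold(node2) → flagged(node2)]. ⇒ new: flagged(node2).
Closure: {active(node2), approved(node2), bird(node2), blue(node2), closed(node2), cold(node2), flagged(node2), flies(node2), green(node2), has_feathers(node2), hot(node2), large(node2), locked(node2), mammal(node2), metal(node2), open(node2), penguin(node2), red(node2), signed(node2), small(node2), stale(node2), valid(node2), visible(node2), wooden(node2)} — 24 facts.

24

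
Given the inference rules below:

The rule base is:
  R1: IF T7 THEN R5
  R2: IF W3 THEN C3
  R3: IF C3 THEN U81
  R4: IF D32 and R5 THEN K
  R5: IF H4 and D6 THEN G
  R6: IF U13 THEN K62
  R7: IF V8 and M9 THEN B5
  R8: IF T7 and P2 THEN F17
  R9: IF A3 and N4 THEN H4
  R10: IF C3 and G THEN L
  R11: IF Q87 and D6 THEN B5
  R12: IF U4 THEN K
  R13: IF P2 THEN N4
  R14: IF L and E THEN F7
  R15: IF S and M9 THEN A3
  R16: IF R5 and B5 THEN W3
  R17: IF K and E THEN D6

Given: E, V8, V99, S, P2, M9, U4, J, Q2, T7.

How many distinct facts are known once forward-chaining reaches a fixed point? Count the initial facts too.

24

[1] R1 [IF T7 THEN R5]; R7 [IF V8 and M9 THEN B5]; R8 [IF T7 and P2 THEN F17]; R12 [IF U4 THEN K]; R13 [IF P2 THEN N4]; R15 [IF S and M9 THEN A3]. ⇒ new: R5, B5, F17, K, N4, A3.
[2] R9 [IF A3 and N4 THEN H4]; R16 [IF R5 and B5 THEN W3]; R17 [IF K and E THEN D6]. ⇒ new: H4, W3, D6.
[3] R2 [IF W3 THEN C3]; R5 [IF H4 and D6 THEN G]. ⇒ new: C3, G.
[4] R3 [IF C3 THEN U81]; R10 [IF C3 and G THEN L]. ⇒ new: U81, L.
[5] R14 [IF L and E THEN F7]. ⇒ new: F7.
Closure: {A3, B5, C3, D6, E, F17, F7, G, H4, J, K, L, M9, N4, P2, Q2, R5, S, T7, U4, U81, V8, V99, W3} — 24 facts.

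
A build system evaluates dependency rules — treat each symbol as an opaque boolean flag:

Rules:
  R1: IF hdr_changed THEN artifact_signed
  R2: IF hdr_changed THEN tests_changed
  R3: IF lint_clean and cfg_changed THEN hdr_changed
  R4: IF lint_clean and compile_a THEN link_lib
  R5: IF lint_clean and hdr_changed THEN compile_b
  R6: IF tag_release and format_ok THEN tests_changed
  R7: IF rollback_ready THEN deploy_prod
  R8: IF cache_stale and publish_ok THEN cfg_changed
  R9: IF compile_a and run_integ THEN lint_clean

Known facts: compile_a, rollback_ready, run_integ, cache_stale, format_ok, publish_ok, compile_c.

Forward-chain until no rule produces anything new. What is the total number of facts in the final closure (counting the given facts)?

Round 1: R7 [IF rollback_ready THEN deploy_prod]; R8 [IF cache_stale and publish_ok THEN cfg_changed]; R9 [IF compile_a and run_integ THEN lint_clean]. Adds deploy_prod, cfg_changed, lint_clean.
Round 2: R3 [IF lint_clean and cfg_changed THEN hdr_changed]; R4 [IF lint_clean and compile_a THEN link_lib]. Adds hdr_changed, link_lib.
Round 3: R1 [IF hdr_changed THEN artifact_signed]; R2 [IF hdr_changed THEN tests_changed]; R5 [IF lint_clean and hdr_changed THEN compile_b]. Adds artifact_signed, tests_changed, compile_b.
Closure: {artifact_signed, cache_stale, cfg_changed, compile_a, compile_b, compile_c, deploy_prod, format_ok, hdr_changed, link_lib, lint_clean, publish_ok, rollback_ready, run_integ, tests_changed} — 15 facts.

15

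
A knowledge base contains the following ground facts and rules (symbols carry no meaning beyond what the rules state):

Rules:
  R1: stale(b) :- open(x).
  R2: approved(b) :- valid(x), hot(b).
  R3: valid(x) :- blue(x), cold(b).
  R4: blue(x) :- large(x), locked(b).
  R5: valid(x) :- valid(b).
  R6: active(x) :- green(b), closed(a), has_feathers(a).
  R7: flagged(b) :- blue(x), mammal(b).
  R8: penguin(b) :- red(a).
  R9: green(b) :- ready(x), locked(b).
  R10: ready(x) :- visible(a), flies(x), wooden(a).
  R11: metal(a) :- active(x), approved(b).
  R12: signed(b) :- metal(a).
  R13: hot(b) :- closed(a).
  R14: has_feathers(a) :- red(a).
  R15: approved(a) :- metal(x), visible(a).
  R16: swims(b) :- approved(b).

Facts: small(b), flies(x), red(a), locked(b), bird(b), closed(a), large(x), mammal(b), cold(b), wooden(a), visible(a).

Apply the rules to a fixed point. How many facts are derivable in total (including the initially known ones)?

Round 1: R4 [blue(x) :- large(x), locked(b).]; R8 [penguin(b) :- red(a).]; R10 [ready(x) :- visible(a), flies(x), wooden(a).]; R13 [hot(b) :- closed(a).]; R14 [has_feathers(a) :- red(a).]. Adds blue(x), penguin(b), ready(x), hot(b), has_feathers(a).
Round 2: R3 [valid(x) :- blue(x), cold(b).]; R7 [flagged(b) :- blue(x), mammal(b).]; R9 [green(b) :- ready(x), locked(b).]. Adds valid(x), flagged(b), green(b).
Round 3: R2 [approved(b) :- valid(x), hot(b).]; R6 [active(x) :- green(b), closed(a), has_feathers(a).]. Adds approved(b), active(x).
Round 4: R11 [metal(a) :- active(x), approved(b).]; R16 [swims(b) :- approved(b).]. Adds metal(a), swims(b).
Round 5: R12 [signed(b) :- metal(a).]. Adds signed(b).
Closure: {active(x), approved(b), bird(b), blue(x), closed(a), cold(b), flagged(b), flies(x), green(b), has_feathers(a), hot(b), large(x), locked(b), mammal(b), metal(a), penguin(b), ready(x), red(a), signed(b), small(b), swims(b), valid(x), visible(a), wooden(a)} — 24 facts.

24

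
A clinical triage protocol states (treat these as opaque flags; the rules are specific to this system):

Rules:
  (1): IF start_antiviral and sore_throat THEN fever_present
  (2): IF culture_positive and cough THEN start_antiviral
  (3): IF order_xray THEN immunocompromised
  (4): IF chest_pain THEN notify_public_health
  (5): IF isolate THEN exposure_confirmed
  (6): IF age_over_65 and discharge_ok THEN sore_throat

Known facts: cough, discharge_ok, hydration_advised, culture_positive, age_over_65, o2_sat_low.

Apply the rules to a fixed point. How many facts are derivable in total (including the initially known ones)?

Round 1: (2) [IF culture_positive and cough THEN start_antiviral]; (6) [IF age_over_65 and discharge_ok THEN sore_throat]. New: start_antiviral, sore_throat.
Round 2: (1) [IF start_antiviral and sore_throat THEN fever_present]. New: fever_present.
Closure: {age_over_65, cough, culture_positive, discharge_ok, fever_present, hydration_advised, o2_sat_low, sore_throat, start_antiviral} — 9 facts.

9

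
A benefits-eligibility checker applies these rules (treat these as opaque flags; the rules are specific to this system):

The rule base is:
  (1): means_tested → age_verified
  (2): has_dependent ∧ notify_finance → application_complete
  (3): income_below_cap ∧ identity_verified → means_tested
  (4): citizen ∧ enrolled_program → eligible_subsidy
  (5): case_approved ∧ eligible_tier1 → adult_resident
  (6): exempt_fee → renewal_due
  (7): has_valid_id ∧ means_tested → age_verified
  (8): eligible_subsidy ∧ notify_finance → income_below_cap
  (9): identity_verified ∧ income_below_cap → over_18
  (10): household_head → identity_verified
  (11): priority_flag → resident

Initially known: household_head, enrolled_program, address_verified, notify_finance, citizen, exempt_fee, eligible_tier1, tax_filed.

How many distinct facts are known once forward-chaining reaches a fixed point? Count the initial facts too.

15

Round 1: (4) [citizen ∧ enrolled_program → eligible_subsidy]; (6) [exempt_fee → renewal_due]; (10) [household_head → identity_verified]. Adds eligible_subsidy, renewal_due, identity_verified.
Round 2: (8) [eligible_subsidy ∧ notify_finance → income_below_cap]. Adds income_below_cap.
Round 3: (3) [income_below_cap ∧ identity_verified → means_tested]; (9) [identity_verified ∧ income_below_cap → over_18]. Adds means_tested, over_18.
Round 4: (1) [means_tested → age_verified]. Adds age_verified.
Closure: {address_verified, age_verified, citizen, eligible_subsidy, eligible_tier1, enrolled_program, exempt_fee, household_head, identity_verified, income_below_cap, means_tested, notify_finance, over_18, renewal_due, tax_filed} — 15 facts.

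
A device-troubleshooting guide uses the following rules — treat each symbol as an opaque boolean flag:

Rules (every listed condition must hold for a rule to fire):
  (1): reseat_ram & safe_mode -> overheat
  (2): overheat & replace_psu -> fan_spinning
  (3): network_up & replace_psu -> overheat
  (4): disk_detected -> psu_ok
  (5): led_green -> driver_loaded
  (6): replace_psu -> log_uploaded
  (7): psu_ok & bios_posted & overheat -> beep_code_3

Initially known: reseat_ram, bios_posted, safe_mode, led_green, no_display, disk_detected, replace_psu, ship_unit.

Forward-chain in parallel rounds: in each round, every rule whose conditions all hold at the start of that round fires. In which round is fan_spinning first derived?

Round 1: (1) [reseat_ram & safe_mode -> overheat]; (4) [disk_detected -> psu_ok]; (5) [led_green -> driver_loaded]; (6) [replace_psu -> log_uploaded]. Adds overheat, psu_ok, driver_loaded, log_uploaded.
Round 2: (2) [overheat & replace_psu -> fan_spinning]; (7) [psu_ok & bios_posted & overheat -> beep_code_3]. Adds fan_spinning, beep_code_3.
fan_spinning first appears in round 2.

2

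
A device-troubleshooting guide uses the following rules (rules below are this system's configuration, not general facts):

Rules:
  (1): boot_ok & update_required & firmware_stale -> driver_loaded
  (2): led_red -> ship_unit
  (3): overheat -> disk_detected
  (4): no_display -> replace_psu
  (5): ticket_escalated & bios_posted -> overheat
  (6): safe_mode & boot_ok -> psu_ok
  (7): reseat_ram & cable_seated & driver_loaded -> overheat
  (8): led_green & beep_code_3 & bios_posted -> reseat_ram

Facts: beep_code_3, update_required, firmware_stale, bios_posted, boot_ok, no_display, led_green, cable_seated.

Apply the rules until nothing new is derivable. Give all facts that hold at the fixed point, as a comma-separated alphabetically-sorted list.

beep_code_3, bios_posted, boot_ok, cable_seated, disk_detected, driver_loaded, firmware_stale, led_green, no_display, overheat, replace_psu, reseat_ram, update_required

[1] (1) [boot_ok & update_required & firmware_stale -> driver_loaded]; (4) [no_display -> replace_psu]; (8) [led_green & beep_code_3 & bios_posted -> reseat_ram]. ⇒ new: driver_loaded, replace_psu, reseat_ram.
[2] (7) [reseat_ram & cable_seated & driver_loaded -> overheat]. ⇒ new: overheat.
[3] (3) [overheat -> disk_detected]. ⇒ new: disk_detected.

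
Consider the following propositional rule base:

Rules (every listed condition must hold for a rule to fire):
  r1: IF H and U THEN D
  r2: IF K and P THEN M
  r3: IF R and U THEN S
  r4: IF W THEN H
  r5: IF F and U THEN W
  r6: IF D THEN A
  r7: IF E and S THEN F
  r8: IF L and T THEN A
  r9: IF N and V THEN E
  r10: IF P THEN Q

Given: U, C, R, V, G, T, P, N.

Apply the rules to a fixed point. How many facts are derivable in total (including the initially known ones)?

16

Round 1: r3 [IF R and U THEN S]; r9 [IF N and V THEN E]; r10 [IF P THEN Q]. Adds S, E, Q.
Round 2: r7 [IF E and S THEN F]. Adds F.
Round 3: r5 [IF F and U THEN W]. Adds W.
Round 4: r4 [IF W THEN H]. Adds H.
Round 5: r1 [IF H and U THEN D]. Adds D.
Round 6: r6 [IF D THEN A]. Adds A.
Closure: {A, C, D, E, F, G, H, N, P, Q, R, S, T, U, V, W} — 16 facts.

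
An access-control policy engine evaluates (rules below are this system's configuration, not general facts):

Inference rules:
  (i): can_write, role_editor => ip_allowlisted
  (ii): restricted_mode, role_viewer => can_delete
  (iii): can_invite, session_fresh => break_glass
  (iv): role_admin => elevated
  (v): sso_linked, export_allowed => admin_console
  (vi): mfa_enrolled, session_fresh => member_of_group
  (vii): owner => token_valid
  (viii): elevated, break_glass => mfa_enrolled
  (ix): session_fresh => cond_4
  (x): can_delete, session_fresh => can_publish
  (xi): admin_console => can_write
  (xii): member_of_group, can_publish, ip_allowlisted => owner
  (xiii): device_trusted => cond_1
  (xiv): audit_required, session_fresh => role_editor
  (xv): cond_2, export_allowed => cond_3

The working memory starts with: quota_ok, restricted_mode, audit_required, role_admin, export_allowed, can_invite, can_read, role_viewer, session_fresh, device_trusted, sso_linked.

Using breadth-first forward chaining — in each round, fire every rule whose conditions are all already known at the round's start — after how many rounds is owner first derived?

Round 1: (ii) [restricted_mode, role_viewer => can_delete]; (iii) [can_invite, session_fresh => break_glass]; (iv) [role_admin => elevated]; (v) [sso_linked, export_allowed => admin_console]; (ix) [session_fresh => cond_4]; (xiii) [device_trusted => cond_1]; (xiv) [audit_required, session_fresh => role_editor]. Adds can_delete, break_glass, elevated, admin_console, cond_4, cond_1, role_editor.
Round 2: (viii) [elevated, break_glass => mfa_enrolled]; (x) [can_delete, session_fresh => can_publish]; (xi) [admin_console => can_write]. Adds mfa_enrolled, can_publish, can_write.
Round 3: (i) [can_write, role_editor => ip_allowlisted]; (vi) [mfa_enrolled, session_fresh => member_of_group]. Adds ip_allowlisted, member_of_group.
Round 4: (xii) [member_of_group, can_publish, ip_allowlisted => owner]. Adds owner.
owner first appears in round 4.

4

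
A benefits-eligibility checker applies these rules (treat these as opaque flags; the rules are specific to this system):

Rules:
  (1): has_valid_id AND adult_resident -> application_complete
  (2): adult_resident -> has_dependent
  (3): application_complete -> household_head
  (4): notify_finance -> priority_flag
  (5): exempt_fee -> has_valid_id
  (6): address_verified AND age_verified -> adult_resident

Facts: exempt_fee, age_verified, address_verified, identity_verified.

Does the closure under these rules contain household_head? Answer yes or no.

Round 1: (5) [exempt_fee -> has_valid_id]; (6) [address_verified AND age_verified -> adult_resident]. New: has_valid_id, adult_resident.
Round 2: (1) [has_valid_id AND adult_resident -> application_complete]; (2) [adult_resident -> has_dependent]. New: application_complete, has_dependent.
Round 3: (3) [application_complete -> household_head]. New: household_head.
household_head appears in round 3, so it is derivable.

yes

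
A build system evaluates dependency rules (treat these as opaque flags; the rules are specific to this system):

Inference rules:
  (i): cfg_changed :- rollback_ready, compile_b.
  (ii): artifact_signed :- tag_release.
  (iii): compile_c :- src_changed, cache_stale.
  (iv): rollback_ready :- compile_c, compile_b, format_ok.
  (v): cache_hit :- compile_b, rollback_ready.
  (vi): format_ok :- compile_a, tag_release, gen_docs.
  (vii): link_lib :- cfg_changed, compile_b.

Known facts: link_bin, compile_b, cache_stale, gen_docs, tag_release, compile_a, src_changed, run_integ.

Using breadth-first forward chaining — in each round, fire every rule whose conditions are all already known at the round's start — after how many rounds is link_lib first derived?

Round 1 — (ii), (iii), (vi), derive artifact_signed, compile_c, format_ok.
Round 2 — (iv), derive rollback_ready.
Round 3 — (i), (v), derive cfg_changed, cache_hit.
Round 4 — (vii), derive link_lib.
link_lib first appears in round 4.

4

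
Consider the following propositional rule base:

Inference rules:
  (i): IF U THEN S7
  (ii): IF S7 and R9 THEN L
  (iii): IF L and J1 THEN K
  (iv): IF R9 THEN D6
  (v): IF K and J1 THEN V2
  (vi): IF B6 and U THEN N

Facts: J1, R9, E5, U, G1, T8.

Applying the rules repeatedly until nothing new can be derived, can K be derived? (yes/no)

yes

Round 1 — (i), (iv), derive S7, D6.
Round 2 — (ii), derive L.
Round 3 — (iii), derive K.
Round 4 — (v), derive V2.
K appears in round 3, so it is derivable.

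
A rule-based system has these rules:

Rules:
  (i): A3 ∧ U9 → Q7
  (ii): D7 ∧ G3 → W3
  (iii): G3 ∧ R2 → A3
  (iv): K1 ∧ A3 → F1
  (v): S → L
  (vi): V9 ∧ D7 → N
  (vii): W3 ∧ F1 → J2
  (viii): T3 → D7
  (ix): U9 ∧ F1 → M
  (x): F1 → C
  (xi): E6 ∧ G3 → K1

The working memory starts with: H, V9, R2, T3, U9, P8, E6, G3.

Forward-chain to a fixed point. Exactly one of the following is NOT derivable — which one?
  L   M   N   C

[1] (iii) [G3 ∧ R2 → A3]; (viii) [T3 → D7]; (xi) [E6 ∧ G3 → K1]. ⇒ new: A3, D7, K1.
[2] (i) [A3 ∧ U9 → Q7]; (ii) [D7 ∧ G3 → W3]; (iv) [K1 ∧ A3 → F1]; (vi) [V9 ∧ D7 → N]. ⇒ new: Q7, W3, F1, N.
[3] (vii) [W3 ∧ F1 → J2]; (ix) [U9 ∧ F1 → M]; (x) [F1 → C]. ⇒ new: J2, M, C.
Derived: M (round 3), N (round 2), C (round 3). L never appears in any round.

L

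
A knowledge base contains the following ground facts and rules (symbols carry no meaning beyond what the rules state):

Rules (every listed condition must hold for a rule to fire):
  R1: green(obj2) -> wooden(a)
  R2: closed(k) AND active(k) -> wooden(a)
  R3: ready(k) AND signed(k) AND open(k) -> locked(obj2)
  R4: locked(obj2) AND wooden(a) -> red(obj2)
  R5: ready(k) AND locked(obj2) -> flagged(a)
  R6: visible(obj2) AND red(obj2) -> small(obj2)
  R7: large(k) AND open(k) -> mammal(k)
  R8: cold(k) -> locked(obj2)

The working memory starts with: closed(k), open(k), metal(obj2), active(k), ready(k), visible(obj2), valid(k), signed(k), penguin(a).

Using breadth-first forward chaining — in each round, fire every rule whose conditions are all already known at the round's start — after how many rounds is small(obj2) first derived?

[1] R2 [closed(k) AND active(k) -> wooden(a)]; R3 [ready(k) AND signed(k) AND open(k) -> locked(obj2)]. ⇒ new: wooden(a), locked(obj2).
[2] R4 [locked(obj2) AND wooden(a) -> red(obj2)]; R5 [ready(k) AND locked(obj2) -> flagged(a)]. ⇒ new: red(obj2), flagged(a).
[3] R6 [visible(obj2) AND red(obj2) -> small(obj2)]. ⇒ new: small(obj2).
small(obj2) first appears in round 3.

3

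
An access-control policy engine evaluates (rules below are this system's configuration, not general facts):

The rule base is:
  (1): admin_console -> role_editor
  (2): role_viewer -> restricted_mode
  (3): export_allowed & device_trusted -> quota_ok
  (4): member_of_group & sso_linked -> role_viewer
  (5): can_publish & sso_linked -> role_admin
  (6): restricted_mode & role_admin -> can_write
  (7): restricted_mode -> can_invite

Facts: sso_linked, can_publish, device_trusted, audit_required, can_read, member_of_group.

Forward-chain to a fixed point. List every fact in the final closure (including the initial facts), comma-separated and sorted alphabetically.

Round 1: (4) [member_of_group & sso_linked -> role_viewer]; (5) [can_publish & sso_linked -> role_admin]. Adds role_viewer, role_admin.
Round 2: (2) [role_viewer -> restricted_mode]. Adds restricted_mode.
Round 3: (6) [restricted_mode & role_admin -> can_write]; (7) [restricted_mode -> can_invite]. Adds can_write, can_invite.

audit_required, can_invite, can_publish, can_read, can_write, device_trusted, member_of_group, restricted_mode, role_admin, role_viewer, sso_linked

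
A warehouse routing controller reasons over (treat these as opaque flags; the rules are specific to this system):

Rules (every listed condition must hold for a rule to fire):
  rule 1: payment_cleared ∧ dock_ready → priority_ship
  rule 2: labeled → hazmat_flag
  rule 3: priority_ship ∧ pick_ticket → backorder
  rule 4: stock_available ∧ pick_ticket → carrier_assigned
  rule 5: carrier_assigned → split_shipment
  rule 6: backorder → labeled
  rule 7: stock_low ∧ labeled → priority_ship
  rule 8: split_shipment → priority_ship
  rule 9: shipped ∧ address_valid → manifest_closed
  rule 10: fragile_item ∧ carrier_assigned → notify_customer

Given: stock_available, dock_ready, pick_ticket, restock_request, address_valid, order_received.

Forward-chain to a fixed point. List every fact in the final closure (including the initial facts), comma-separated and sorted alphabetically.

Round 1: rule 4 [stock_available ∧ pick_ticket → carrier_assigned]. Adds carrier_assigned.
Round 2: rule 5 [carrier_assigned → split_shipment]. Adds split_shipment.
Round 3: rule 8 [split_shipment → priority_ship]. Adds priority_ship.
Round 4: rule 3 [priority_ship ∧ pick_ticket → backorder]. Adds backorder.
Round 5: rule 6 [backorder → labeled]. Adds labeled.
Round 6: rule 2 [labeled → hazmat_flag]. Adds hazmat_flag.

address_valid, backorder, carrier_assigned, dock_ready, hazmat_flag, labeled, order_received, pick_ticket, priority_ship, restock_request, split_shipment, stock_available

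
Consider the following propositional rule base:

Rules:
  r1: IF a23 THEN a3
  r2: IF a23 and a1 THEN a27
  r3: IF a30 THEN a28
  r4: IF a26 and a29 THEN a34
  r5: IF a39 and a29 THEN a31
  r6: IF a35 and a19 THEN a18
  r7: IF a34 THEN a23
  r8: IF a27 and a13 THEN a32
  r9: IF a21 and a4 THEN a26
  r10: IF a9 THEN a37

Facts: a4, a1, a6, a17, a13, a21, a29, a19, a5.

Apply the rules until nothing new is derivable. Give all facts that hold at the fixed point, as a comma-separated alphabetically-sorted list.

Round 1 fires r9, giving a26.
Round 2 fires r4, giving a34.
Round 3 fires r7, giving a23.
Round 4 fires r1, r2, giving a3, a27.
Round 5 fires r8, giving a32.

a1, a13, a17, a19, a21, a23, a26, a27, a29, a3, a32, a34, a4, a5, a6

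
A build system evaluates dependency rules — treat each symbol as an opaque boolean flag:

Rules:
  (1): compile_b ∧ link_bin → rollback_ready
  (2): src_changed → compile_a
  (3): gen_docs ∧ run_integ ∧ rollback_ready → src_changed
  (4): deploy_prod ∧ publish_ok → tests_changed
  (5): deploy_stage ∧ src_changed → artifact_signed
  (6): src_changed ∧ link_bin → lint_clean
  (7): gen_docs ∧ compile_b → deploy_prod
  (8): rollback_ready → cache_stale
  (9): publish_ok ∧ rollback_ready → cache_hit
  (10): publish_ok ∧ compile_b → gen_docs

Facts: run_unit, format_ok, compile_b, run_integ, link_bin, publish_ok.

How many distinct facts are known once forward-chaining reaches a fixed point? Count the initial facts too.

[1] (1) [compile_b ∧ link_bin → rollback_ready]; (10) [publish_ok ∧ compile_b → gen_docs]. ⇒ new: rollback_ready, gen_docs.
[2] (3) [gen_docs ∧ run_integ ∧ rollback_ready → src_changed]; (7) [gen_docs ∧ compile_b → deploy_prod]; (8) [rollback_ready → cache_stale]; (9) [publish_ok ∧ rollback_ready → cache_hit]. ⇒ new: src_changed, deploy_prod, cache_stale, cache_hit.
[3] (2) [src_changed → compile_a]; (4) [deploy_prod ∧ publish_ok → tests_changed]; (6) [src_changed ∧ link_bin → lint_clean]. ⇒ new: compile_a, tests_changed, lint_clean.
Closure: {cache_hit, cache_stale, compile_a, compile_b, deploy_prod, format_ok, gen_docs, link_bin, lint_clean, publish_ok, rollback_ready, run_integ, run_unit, src_changed, tests_changed} — 15 facts.

15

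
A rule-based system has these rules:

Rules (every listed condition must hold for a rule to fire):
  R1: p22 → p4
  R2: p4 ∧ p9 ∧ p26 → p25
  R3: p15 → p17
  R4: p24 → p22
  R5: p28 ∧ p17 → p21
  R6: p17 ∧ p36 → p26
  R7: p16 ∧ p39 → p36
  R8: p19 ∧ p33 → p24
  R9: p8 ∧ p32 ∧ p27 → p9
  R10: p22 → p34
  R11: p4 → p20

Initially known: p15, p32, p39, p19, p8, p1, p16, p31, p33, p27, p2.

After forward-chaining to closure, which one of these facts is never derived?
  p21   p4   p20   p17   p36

p21

Round 1 fires R3, R7, R8, R9, giving p17, p36, p24, p9.
Round 2 fires R4, R6, giving p22, p26.
Round 3 fires R1, R10, giving p4, p34.
Round 4 fires R2, R11, giving p25, p20.
Derived: p17 (round 1), p4 (round 3), p20 (round 4), p36 (round 1). p21 never appears in any round.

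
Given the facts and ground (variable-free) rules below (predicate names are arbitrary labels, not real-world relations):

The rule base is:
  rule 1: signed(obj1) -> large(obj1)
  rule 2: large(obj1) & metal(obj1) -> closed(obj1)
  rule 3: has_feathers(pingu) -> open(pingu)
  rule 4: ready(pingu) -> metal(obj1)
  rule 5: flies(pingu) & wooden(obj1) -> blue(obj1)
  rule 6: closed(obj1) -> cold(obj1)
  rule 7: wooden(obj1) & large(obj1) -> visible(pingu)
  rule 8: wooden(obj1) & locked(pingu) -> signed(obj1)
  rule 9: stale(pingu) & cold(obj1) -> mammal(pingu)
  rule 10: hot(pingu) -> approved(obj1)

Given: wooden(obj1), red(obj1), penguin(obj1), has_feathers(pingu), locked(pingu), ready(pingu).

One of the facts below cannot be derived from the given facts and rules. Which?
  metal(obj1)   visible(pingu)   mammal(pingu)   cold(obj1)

mammal(pingu)

Round 1 — rule 3, rule 4, rule 8, derive open(pingu), metal(obj1), signed(obj1).
Round 2 — rule 1, derive large(obj1).
Round 3 — rule 2, rule 7, derive closed(obj1), visible(pingu).
Round 4 — rule 6, derive cold(obj1).
Derived: metal(obj1) (round 1), visible(pingu) (round 3), cold(obj1) (round 4). mammal(pingu) never appears in any round.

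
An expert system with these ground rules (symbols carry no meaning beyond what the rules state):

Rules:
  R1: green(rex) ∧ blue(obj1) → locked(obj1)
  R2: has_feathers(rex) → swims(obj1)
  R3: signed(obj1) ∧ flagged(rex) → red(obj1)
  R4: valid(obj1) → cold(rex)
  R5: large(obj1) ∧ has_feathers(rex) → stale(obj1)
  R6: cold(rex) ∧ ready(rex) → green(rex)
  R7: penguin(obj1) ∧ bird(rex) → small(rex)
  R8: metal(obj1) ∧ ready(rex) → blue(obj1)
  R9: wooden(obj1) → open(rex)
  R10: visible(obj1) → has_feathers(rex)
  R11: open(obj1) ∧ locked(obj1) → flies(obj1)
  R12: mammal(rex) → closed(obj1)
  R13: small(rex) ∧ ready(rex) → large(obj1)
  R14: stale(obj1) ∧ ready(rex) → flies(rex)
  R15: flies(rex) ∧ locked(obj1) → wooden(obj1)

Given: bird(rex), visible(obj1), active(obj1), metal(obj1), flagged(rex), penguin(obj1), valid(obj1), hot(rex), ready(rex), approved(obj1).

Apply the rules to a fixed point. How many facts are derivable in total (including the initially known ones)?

22

Round 1: R4 [valid(obj1) → cold(rex)]; R7 [penguin(obj1) ∧ bird(rex) → small(rex)]; R8 [metal(obj1) ∧ ready(rex) → blue(obj1)]; R10 [visible(obj1) → has_feathers(rex)]. New: cold(rex), small(rex), blue(obj1), has_feathers(rex).
Round 2: R2 [has_feathers(rex) → swims(obj1)]; R6 [cold(rex) ∧ ready(rex) → green(rex)]; R13 [small(rex) ∧ ready(rex) → large(obj1)]. New: swims(obj1), green(rex), large(obj1).
Round 3: R1 [green(rex) ∧ blue(obj1) → locked(obj1)]; R5 [large(obj1) ∧ has_feathers(rex) → stale(obj1)]. New: locked(obj1), stale(obj1).
Round 4: R14 [stale(obj1) ∧ ready(rex) → flies(rex)]. New: flies(rex).
Round 5: R15 [flies(rex) ∧ locked(obj1) → wooden(obj1)]. New: wooden(obj1).
Round 6: R9 [wooden(obj1) → open(rex)]. New: open(rex).
Closure: {active(obj1), approved(obj1), bird(rex), blue(obj1), cold(rex), flagged(rex), flies(rex), green(rex), has_feathers(rex), hot(rex), large(obj1), locked(obj1), metal(obj1), open(rex), penguin(obj1), ready(rex), small(rex), stale(obj1), swims(obj1), valid(obj1), visible(obj1), wooden(obj1)} — 22 facts.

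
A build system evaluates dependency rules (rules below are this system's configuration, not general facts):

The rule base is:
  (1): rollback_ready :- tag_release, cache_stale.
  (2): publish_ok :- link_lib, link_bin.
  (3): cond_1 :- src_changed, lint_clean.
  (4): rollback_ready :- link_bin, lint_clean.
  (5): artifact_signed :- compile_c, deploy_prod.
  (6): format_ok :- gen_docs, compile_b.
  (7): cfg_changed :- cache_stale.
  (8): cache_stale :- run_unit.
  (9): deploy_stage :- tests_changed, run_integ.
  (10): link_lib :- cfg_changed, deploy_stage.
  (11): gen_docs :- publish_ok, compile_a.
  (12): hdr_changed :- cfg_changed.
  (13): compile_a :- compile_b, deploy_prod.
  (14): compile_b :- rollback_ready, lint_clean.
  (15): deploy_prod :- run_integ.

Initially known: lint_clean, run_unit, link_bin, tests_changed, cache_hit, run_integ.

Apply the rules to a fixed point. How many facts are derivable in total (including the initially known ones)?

18

Round 1: (4) [rollback_ready :- link_bin, lint_clean.]; (8) [cache_stale :- run_unit.]; (9) [deploy_stage :- tests_changed, run_integ.]; (15) [deploy_prod :- run_integ.]. Adds rollback_ready, cache_stale, deploy_stage, deploy_prod.
Round 2: (7) [cfg_changed :- cache_stale.]; (14) [compile_b :- rollback_ready, lint_clean.]. Adds cfg_changed, compile_b.
Round 3: (10) [link_lib :- cfg_changed, deploy_stage.]; (12) [hdr_changed :- cfg_changed.]; (13) [compile_a :- compile_b, deploy_prod.]. Adds link_lib, hdr_changed, compile_a.
Round 4: (2) [publish_ok :- link_lib, link_bin.]. Adds publish_ok.
Round 5: (11) [gen_docs :- publish_ok, compile_a.]. Adds gen_docs.
Round 6: (6) [format_ok :- gen_docs, compile_b.]. Adds format_ok.
Closure: {cache_hit, cache_stale, cfg_changed, compile_a, compile_b, deploy_prod, deploy_stage, format_ok, gen_docs, hdr_changed, link_bin, link_lib, lint_clean, publish_ok, rollback_ready, run_integ, run_unit, tests_changed} — 18 facts.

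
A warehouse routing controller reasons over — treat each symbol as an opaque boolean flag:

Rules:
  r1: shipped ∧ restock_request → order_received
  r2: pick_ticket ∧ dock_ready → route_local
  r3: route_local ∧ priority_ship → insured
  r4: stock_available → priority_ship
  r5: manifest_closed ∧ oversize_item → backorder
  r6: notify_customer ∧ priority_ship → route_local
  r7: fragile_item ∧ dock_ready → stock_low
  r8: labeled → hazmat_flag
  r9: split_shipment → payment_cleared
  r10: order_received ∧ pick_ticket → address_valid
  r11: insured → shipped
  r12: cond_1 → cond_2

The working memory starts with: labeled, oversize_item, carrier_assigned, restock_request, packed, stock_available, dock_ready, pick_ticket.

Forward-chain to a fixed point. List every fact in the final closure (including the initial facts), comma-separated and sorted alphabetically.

Round 1: r2 [pick_ticket ∧ dock_ready → route_local]; r4 [stock_available → priority_ship]; r8 [labeled → hazmat_flag]. New: route_local, priority_ship, hazmat_flag.
Round 2: r3 [route_local ∧ priority_ship → insured]. New: insured.
Round 3: r11 [insured → shipped]. New: shipped.
Round 4: r1 [shipped ∧ restock_request → order_received]. New: order_received.
Round 5: r10 [order_received ∧ pick_ticket → address_valid]. New: address_valid.

address_valid, carrier_assigned, dock_ready, hazmat_flag, insured, labeled, order_received, oversize_item, packed, pick_ticket, priority_ship, restock_request, route_local, shipped, stock_available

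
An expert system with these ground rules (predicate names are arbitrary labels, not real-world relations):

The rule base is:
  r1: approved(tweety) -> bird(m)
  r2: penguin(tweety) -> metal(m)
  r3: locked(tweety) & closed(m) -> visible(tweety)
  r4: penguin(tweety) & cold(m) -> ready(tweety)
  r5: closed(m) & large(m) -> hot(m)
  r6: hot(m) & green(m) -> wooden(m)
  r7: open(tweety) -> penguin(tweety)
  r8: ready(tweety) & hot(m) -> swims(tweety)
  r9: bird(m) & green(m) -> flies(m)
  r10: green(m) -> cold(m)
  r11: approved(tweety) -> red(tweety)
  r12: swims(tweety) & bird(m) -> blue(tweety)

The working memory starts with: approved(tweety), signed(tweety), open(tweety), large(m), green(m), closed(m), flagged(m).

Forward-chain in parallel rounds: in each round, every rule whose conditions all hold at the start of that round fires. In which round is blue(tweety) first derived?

4

[1] r1 [approved(tweety) -> bird(m)]; r5 [closed(m) & large(m) -> hot(m)]; r7 [open(tweety) -> penguin(tweety)]; r10 [green(m) -> cold(m)]; r11 [approved(tweety) -> red(tweety)]. ⇒ new: bird(m), hot(m), penguin(tweety), cold(m), red(tweety).
[2] r2 [penguin(tweety) -> metal(m)]; r4 [penguin(tweety) & cold(m) -> ready(tweety)]; r6 [hot(m) & green(m) -> wooden(m)]; r9 [bird(m) & green(m) -> flies(m)]. ⇒ new: metal(m), ready(tweety), wooden(m), flies(m).
[3] r8 [ready(tweety) & hot(m) -> swims(tweety)]. ⇒ new: swims(tweety).
[4] r12 [swims(tweety) & bird(m) -> blue(tweety)]. ⇒ new: blue(tweety).
blue(tweety) first appears in round 4.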